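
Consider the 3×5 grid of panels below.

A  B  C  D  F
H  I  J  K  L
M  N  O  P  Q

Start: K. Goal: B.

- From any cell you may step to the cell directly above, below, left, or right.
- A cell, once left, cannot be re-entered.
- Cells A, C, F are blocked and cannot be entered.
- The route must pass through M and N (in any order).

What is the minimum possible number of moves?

Any route passes through M and N in some order between K and B. Summing Manhattan distances along each leg and taking the cheapest ordering (K → N → M → B) gives a lower bound of 3 + 1 + 3 = 7 moves.
A route of 7 moves achieves this: K → P → O → N → M → H → I → B.
Since 7 matches the lower bound, it is optimal.

7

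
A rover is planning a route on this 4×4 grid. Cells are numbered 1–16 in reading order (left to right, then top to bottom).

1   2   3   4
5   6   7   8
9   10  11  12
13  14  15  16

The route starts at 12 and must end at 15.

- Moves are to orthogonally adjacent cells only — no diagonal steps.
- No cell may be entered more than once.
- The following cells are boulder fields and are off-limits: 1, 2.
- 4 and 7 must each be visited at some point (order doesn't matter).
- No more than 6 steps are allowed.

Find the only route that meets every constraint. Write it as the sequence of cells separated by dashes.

12 - 8 - 4 - 3 - 7 - 11 - 15

The budget equals the shortest possible length, so every move has to be on a shortest route through the required cells.
Route from 12: up 2 to 4, left 1 to 3, down 3 to 15 — 6 moves in all.
Check: all required cells visited; 6 ≤ 6 moves.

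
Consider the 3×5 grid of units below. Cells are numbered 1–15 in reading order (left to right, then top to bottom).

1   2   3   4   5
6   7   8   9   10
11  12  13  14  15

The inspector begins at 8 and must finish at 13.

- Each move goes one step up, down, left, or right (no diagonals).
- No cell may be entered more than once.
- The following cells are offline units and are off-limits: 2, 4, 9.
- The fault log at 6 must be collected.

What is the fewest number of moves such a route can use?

5

Any route passes through 6 somewhere between 8 and 13. Summing Manhattan distances along the two legs (8 → 6 → 13) gives a lower bound of 2 + 3 = 5 moves.
A route of 5 moves achieves this: 8 → 7 → 6 → 11 → 12 → 13.
Since 5 matches the lower bound, it is optimal.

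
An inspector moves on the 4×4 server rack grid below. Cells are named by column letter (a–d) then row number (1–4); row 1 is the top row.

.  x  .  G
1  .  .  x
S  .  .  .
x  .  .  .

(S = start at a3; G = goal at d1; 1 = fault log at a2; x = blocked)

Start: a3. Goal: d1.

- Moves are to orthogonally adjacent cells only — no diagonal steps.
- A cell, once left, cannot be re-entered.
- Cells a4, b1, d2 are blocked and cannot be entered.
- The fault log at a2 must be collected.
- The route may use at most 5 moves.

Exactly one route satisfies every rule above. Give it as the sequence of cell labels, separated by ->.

The budget equals the shortest possible length, so every move has to be on a shortest route through the required cells.
Route from a3: up to a2, 2× right (reaching c2), up to c1, right to d1 — 5 moves in all.
Check: all required cells visited; 5 ≤ 5 moves.

a3 -> a2 -> b2 -> c2 -> c1 -> d1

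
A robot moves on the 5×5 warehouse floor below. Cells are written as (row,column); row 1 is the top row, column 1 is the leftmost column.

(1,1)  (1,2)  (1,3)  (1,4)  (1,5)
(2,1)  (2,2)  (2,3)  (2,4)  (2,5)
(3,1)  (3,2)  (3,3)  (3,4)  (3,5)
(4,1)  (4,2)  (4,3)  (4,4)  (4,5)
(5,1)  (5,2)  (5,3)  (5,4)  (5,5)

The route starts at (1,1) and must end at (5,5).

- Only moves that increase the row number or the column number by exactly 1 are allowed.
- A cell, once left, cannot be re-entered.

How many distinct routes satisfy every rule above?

70

A right/down-only route from (1,1) to (5,5) makes exactly 4 down-moves and 4 right-moves in some order.
With no other constraints that would be C(8,4) = 70 routes.
That gives 70 routes.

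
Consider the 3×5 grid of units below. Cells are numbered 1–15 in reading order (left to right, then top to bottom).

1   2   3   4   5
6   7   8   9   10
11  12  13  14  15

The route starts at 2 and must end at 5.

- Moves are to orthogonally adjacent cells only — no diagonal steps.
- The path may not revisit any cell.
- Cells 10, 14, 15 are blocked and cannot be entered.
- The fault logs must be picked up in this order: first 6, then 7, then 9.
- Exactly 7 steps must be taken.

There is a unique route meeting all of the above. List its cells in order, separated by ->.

2 -> 1 -> 6 -> 7 -> 8 -> 9 -> 4 -> 5

The waypoints must appear in the order 6, 7, 9, with no cell reused.
Route from 2: left 1 to 1, down 1 to 6, right 3 to 9, up 1 to 4, right 1 to 5 — 7 moves in all.
Check: order respected (6 at step 2, 7 at step 3, 9 at step 5); 7 moves as required.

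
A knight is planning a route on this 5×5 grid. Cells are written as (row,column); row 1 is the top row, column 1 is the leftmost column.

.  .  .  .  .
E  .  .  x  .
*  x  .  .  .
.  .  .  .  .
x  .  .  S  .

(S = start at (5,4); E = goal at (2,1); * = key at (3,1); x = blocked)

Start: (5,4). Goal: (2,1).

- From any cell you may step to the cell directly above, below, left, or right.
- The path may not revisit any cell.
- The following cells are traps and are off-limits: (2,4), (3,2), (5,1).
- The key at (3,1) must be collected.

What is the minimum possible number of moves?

6

Any route passes through (3,1) somewhere between (5,4) and (2,1). Summing Manhattan distances along the two legs ((5,4) → (3,1) → (2,1)) gives a lower bound of 5 + 1 = 6 moves.
A route of 6 moves achieves this: (5,4) → (4,4) → (4,3) → (4,2) → (4,1) → (3,1) → (2,1).
Since 6 matches the lower bound, it is optimal.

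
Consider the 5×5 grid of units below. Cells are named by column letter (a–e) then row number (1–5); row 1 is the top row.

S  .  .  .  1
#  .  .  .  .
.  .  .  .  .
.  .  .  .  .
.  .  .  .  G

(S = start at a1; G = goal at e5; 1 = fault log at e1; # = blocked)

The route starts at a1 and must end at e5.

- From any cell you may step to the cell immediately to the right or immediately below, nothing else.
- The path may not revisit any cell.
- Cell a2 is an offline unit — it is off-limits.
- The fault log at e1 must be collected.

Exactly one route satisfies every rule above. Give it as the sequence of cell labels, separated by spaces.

a1 b1 c1 d1 e1 e2 e3 e4 e5

Moves only go right or down, so the column and row indices never decrease.
Route from a1: right 4 to e1, down 4 to e5 — 8 moves in all.
Check: all required cells visited.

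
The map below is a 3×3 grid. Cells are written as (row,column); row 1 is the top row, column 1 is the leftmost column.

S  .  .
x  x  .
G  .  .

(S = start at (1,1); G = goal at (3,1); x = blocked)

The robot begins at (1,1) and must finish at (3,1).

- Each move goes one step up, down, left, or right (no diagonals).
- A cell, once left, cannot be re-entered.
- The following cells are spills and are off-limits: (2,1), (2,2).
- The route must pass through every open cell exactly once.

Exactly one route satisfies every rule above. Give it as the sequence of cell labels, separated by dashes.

Need to visit all 7 open cells exactly once, starting at (1,1) and ending at (3,1).
Cell (3,3) has only two open neighbours ((2,3) and (3,2)), so the path must pass straight through it: one of those is the cell it's entered from and the other is where it exits.
Route from (1,1): right 2 to (1,3), down 2 to (3,3), left 2 to (3,1) — 6 moves in all.
Check: all 7 open cells covered.

(1,1) - (1,2) - (1,3) - (2,3) - (3,3) - (3,2) - (3,1)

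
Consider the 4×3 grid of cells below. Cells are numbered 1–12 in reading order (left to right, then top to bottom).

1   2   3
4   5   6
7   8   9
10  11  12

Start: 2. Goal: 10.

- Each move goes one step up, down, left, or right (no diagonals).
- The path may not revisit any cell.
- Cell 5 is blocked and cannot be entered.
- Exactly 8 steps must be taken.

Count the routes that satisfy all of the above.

2

Need simple routes of exactly 8 moves from 2 to 10 (Manhattan distance 4, so 2 moves are spent on a detour and 2 undoing it).
Enumerating: 2 1 4 7 8 9 12 11 10 | 2 3 6 9 12 11 8 7 10.
That gives 2 routes.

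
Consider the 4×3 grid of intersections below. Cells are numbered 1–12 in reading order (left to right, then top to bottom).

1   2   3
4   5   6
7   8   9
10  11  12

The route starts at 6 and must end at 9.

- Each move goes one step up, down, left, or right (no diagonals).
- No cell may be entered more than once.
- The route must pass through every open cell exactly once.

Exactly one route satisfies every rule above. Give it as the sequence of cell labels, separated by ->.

6 -> 3 -> 2 -> 1 -> 4 -> 5 -> 8 -> 7 -> 10 -> 11 -> 12 -> 9

Need to visit all 12 open cells exactly once, starting at 6 and ending at 9.
Cell 12 has only two open neighbours (9 and 11), so the path must pass straight through it: one of those is the cell it's entered from and the other is where it exits.
Route from 6: up to 3, 2× left (reaching 1), down to 4, right to 5, down to 8, left to 7, down to 10, 2× right (reaching 12), up to 9 — 11 moves in all.
Check: all 12 open cells covered.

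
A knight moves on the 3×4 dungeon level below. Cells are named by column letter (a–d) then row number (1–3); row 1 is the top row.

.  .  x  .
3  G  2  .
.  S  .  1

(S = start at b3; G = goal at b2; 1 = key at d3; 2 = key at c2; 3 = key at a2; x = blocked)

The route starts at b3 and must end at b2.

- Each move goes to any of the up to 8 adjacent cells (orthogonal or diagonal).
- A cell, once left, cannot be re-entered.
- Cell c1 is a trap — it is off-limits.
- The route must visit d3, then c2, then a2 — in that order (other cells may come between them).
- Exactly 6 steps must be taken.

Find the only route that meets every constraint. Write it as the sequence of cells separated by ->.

b3 -> c3 -> d3 -> c2 -> b1 -> a2 -> b2

The waypoints must appear in the order d3, c2, a2, with no cell reused.
Route from b3: right 2 to d3, up-left 2 to b1, down-left 1 to a2, right 1 to b2 — 6 moves in all.
Check: order respected (1 at step 2, 2 at step 3, 3 at step 5); 6 moves as required.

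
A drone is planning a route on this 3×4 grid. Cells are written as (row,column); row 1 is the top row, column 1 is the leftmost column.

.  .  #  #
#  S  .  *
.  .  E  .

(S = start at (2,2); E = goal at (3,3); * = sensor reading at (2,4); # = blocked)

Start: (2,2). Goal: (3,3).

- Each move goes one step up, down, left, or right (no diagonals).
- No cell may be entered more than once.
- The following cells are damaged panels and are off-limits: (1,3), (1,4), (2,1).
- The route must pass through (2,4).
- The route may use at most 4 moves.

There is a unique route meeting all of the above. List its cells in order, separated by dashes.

(2,2) - (2,3) - (2,4) - (3,4) - (3,3)

The budget equals the shortest possible length, so every move has to be on a shortest route through the required cells.
Route from (2,2): right 2 to (2,4), down 1 to (3,4), left 1 to (3,3) — 4 moves in all.
Check: all required cells visited; 4 ≤ 4 moves.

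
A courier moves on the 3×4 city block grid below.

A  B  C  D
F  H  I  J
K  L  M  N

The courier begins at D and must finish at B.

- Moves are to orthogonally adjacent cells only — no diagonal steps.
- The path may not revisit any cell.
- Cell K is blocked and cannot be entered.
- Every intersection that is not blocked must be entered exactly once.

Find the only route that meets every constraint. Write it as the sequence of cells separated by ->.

Need to visit all 11 open cells exactly once, starting at D and ending at B.
Cell N has only two open neighbours (J and M), so the path must pass straight through it: one of those is the cell it's entered from and the other is where it exits.
Route from D: left to C, down to I, right to J, down to N, 2× left (reaching L), up to H, left to F, up to A, right to B — 10 moves in all.
Check: all 11 open cells covered.

D -> C -> I -> J -> N -> M -> L -> H -> F -> A -> B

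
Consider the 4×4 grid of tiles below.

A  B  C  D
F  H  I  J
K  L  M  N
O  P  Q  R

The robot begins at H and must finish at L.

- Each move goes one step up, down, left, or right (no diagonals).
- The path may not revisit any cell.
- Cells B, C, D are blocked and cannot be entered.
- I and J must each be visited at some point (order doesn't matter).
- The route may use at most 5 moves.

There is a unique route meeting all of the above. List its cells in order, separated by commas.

The budget equals the shortest possible length, so every move has to be on a shortest route through the required cells.
Route from H: right 2 to J, down 1 to N, left 2 to L — 5 moves in all.
Check: all required cells visited; 5 ≤ 5 moves.

H, I, J, N, M, L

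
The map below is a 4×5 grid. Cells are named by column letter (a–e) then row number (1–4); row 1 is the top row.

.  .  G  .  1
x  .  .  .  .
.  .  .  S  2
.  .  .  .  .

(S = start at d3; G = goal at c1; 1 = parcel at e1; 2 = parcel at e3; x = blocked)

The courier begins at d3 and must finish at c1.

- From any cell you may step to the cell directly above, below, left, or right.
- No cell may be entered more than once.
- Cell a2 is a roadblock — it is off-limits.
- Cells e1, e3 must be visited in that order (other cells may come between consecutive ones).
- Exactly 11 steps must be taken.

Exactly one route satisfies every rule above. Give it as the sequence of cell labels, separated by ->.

d3 -> d2 -> d1 -> e1 -> e2 -> e3 -> e4 -> d4 -> c4 -> c3 -> c2 -> c1

The waypoints must appear in the order e1, e3, with no cell reused.
Route from d3: up 2 to d1, right 1 to e1, down 3 to e4, left 2 to c4, up 3 to c1 — 11 moves in all.
Check: order respected (1 at step 3, 2 at step 5); 11 moves as required.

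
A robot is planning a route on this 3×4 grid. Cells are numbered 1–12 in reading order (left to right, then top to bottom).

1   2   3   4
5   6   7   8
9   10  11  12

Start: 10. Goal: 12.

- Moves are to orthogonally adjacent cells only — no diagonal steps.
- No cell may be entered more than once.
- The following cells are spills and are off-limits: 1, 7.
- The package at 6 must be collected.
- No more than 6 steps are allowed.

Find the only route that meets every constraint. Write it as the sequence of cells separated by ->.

10 -> 6 -> 2 -> 3 -> 4 -> 8 -> 12

Any route must reach 6 and still end at 12 within 6 moves, so the order of the required stops is forced.
Route from 10: up 2 to 2, right 2 to 4, down 2 to 12 — 6 moves in all.
Check: all required cells visited; 6 ≤ 6 moves.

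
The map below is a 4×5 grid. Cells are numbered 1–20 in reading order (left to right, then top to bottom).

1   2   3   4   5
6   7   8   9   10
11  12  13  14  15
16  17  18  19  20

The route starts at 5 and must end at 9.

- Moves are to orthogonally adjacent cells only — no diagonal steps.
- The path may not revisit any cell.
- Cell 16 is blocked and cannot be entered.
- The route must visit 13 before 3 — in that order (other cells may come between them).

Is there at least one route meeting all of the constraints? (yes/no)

One route that works: 5 → 10 → 15 → 14 → 13 → 8 → 3 → 4 → 9.

yes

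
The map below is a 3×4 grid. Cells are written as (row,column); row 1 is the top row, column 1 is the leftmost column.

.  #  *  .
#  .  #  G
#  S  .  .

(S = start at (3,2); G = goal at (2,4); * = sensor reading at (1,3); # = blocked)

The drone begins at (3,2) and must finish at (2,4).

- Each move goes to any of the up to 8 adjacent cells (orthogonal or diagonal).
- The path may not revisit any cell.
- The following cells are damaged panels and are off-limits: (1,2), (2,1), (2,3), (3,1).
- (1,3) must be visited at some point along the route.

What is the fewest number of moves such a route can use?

3

Any route passes through (1,3) somewhere between (3,2) and (2,4). Summing Chebyshev distances along the two legs ((3,2) → (1,3) → (2,4)) gives a lower bound of 2 + 1 = 3 moves.
A route of 3 moves achieves this: (3,2) → (2,2) → (1,3) → (2,4).
Since 3 matches the lower bound, it is optimal.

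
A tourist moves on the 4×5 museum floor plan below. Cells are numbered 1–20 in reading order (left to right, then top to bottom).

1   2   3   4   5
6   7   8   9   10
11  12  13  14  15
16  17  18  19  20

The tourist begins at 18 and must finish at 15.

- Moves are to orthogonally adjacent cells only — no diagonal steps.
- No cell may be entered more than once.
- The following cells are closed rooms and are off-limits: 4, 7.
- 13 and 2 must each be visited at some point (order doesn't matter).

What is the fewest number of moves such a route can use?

Any route passes through 13 and 2 in some order between 18 and 15. Summing Manhattan distances along each leg and taking the cheapest ordering (18 → 13 → 2 → 15) gives a lower bound of 1 + 3 + 5 = 9 moves.
The shortest route satisfying every rule uses 11 moves: 18 → 13 → 12 → 11 → 6 → 1 → 2 → 3 → 8 → 9 → 14 → 15.
The bound of 9 isn't tight here; checking systematically, no route of length 9 through 10 satisfies every constraint, so 11 is the minimum.

11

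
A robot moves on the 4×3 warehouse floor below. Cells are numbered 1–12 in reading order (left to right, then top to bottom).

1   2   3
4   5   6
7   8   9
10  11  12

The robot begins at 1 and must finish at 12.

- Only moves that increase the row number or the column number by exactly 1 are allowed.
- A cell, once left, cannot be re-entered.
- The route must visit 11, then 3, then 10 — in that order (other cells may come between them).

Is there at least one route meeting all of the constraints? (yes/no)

3 lies above 11, so going from 11 to 3 would need an upward move — but moves only go right/down, so 11 cannot be visited before 3.

no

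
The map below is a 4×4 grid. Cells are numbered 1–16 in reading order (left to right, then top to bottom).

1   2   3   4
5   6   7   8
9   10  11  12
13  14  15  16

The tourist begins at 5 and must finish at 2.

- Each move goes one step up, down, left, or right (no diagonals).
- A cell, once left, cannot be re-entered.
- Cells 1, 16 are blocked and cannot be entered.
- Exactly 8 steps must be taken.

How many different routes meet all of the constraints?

18

Need simple routes of exactly 8 moves from 5 to 2 (Manhattan distance 2, so 3 moves are spent on a detour and 3 undoing it).
Branch systematically from the start, pruning whenever the remaining move budget drops below the Manhattan distance to 2 or differs from it in parity. Grouping the completions by first move — via 9: 13; via 6: 5 — and summing: 13 + 5 = 18.
That gives 18 routes.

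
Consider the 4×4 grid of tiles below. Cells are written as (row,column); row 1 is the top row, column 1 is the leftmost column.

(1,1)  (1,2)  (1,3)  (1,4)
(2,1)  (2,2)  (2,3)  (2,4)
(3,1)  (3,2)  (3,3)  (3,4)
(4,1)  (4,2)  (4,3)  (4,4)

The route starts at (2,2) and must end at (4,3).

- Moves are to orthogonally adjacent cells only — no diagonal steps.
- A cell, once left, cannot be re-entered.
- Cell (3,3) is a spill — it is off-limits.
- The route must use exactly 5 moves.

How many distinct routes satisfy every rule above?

Need simple routes of exactly 5 moves from (2,2) to (4,3) (Manhattan distance 3, so 1 moves are spent on a detour and 1 undoing it).
Enumerating: (2,2) (3,2) (3,1) (4,1) (4,2) (4,3) | (2,2) (2,1) (3,1) (4,1) (4,2) (4,3) | (2,2) (2,1) (3,1) (3,2) (4,2) (4,3) | (2,2) (2,3) (2,4) (3,4) (4,4) (4,3).
That gives 4 routes.

4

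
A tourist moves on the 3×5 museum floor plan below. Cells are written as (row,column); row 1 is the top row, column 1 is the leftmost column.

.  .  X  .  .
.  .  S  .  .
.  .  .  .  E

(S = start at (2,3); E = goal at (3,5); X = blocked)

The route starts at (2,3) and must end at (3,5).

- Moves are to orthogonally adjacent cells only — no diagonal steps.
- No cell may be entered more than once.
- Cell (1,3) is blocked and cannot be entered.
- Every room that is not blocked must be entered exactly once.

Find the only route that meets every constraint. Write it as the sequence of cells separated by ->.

(2,3) -> (2,2) -> (1,2) -> (1,1) -> (2,1) -> (3,1) -> (3,2) -> (3,3) -> (3,4) -> (2,4) -> (1,4) -> (1,5) -> (2,5) -> (3,5)

Need to visit all 14 open cells exactly once, starting at (2,3) and ending at (3,5).
Route from (2,3): left 1 to (2,2), up 1 to (1,2), left 1 to (1,1), down 2 to (3,1), right 3 to (3,4), up 2 to (1,4), right 1 to (1,5), down 2 to (3,5) — 13 moves in all.
Check: all 14 open cells covered.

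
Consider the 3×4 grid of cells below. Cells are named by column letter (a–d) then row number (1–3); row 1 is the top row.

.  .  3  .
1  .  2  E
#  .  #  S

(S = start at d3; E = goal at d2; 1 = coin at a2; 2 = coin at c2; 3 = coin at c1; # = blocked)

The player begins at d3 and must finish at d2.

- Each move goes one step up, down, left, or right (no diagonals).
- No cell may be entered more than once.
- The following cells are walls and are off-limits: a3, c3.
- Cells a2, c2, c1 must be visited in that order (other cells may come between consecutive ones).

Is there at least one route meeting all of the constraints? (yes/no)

no

Every way from d3 to a2 runs through d2 — but d2 is where the route must end, so it would be entered once on the way to a2 and again at the finish.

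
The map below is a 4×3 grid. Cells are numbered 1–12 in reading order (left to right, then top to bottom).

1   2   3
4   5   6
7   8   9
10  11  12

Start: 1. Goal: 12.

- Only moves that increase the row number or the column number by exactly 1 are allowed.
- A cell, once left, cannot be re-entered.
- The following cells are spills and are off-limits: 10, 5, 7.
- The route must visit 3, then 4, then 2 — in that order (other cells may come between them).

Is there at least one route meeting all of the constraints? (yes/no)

4 lies to the left of 3, so going from 3 to 4 would need a leftward move — but moves only go right/down, so 3 cannot be visited before 4.

no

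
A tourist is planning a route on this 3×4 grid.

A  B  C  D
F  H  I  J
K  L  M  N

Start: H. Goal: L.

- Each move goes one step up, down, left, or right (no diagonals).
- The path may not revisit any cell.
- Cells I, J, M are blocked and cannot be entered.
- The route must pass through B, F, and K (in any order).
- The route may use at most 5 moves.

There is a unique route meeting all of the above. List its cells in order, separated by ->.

Any route must reach B, F, and K and still end at L within 5 moves, so the order of the required stops is forced.
Route from H: up 1 to B, left 1 to A, down 2 to K, right 1 to L — 5 moves in all.
Check: all required cells visited; 5 ≤ 5 moves.

H -> B -> A -> F -> K -> L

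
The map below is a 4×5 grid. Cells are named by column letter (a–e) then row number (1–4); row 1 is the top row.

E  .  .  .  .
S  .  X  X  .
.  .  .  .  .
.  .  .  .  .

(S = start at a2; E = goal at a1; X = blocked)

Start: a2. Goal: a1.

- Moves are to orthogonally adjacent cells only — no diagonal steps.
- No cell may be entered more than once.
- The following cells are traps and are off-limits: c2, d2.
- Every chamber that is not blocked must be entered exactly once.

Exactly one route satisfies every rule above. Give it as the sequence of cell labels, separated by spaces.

Need to visit all 18 open cells exactly once, starting at a2 and ending at a1.
Cell e2 has only two open neighbours (e1 and e3), so the path must pass straight through it: one of those is the cell it's entered from and the other is where it exits.
Route from a2: right 1 to b2, down 1 to b3, left 1 to a3, down 1 to a4, right 2 to c4, up 1 to c3, right 1 to d3, down 1 to d4, right 1 to e4, up 3 to e1, left 4 to a1 — 17 moves in all.
Check: all 18 open cells covered.

a2 b2 b3 a3 a4 b4 c4 c3 d3 d4 e4 e3 e2 e1 d1 c1 b1 a1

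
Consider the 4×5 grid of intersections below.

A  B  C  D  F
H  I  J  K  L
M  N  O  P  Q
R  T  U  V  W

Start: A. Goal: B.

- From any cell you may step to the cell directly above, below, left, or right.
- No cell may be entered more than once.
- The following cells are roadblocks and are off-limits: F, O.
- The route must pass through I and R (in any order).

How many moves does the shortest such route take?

7

Any route passes through I and R in some order between A and B. Summing Manhattan distances along each leg and taking the cheapest ordering (A → R → I → B) gives a lower bound of 3 + 3 + 1 = 7 moves.
A route of 7 moves achieves this: A → H → M → R → T → N → I → B.
Since 7 matches the lower bound, it is optimal.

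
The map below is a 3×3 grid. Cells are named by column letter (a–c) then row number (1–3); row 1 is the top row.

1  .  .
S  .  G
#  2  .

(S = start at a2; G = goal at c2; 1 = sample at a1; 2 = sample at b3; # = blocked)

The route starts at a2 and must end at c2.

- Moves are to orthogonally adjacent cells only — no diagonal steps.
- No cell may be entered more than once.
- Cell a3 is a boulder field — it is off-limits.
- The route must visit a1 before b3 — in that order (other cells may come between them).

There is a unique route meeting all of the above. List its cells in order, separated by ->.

The waypoints must appear in the order a1, b3, with no cell reused.
Route from a2: up 1 to a1, right 1 to b1, down 2 to b3, right 1 to c3, up 1 to c2 — 6 moves in all.
Check: order respected (1 at step 1, 2 at step 4).

a2 -> a1 -> b1 -> b2 -> b3 -> c3 -> c2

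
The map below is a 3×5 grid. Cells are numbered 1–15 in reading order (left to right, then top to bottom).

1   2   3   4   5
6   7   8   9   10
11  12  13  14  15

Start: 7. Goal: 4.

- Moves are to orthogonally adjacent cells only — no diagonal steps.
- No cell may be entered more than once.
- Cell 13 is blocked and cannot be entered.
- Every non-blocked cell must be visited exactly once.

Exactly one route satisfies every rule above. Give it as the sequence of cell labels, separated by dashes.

Need to visit all 14 open cells exactly once, starting at 7 and ending at 4.
Route from 7: down to 12, left to 11, 2× up (reaching 1), 2× right (reaching 3), down to 8, right to 9, down to 14, right to 15, 2× up (reaching 5), left to 4 — 13 moves in all.
Check: all 14 open cells covered.

7 - 12 - 11 - 6 - 1 - 2 - 3 - 8 - 9 - 14 - 15 - 10 - 5 - 4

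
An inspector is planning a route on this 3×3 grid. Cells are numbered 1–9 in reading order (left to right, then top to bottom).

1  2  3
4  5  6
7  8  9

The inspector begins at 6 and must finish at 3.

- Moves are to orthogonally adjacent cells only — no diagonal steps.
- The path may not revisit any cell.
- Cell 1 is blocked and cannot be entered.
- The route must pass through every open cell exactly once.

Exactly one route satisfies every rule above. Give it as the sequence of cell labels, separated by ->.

Need to visit all 8 open cells exactly once, starting at 6 and ending at 3.
Route from 6: down to 9, 2× left (reaching 7), up to 4, right to 5, up to 2, right to 3 — 7 moves in all.
Check: all 8 open cells covered.

6 -> 9 -> 8 -> 7 -> 4 -> 5 -> 2 -> 3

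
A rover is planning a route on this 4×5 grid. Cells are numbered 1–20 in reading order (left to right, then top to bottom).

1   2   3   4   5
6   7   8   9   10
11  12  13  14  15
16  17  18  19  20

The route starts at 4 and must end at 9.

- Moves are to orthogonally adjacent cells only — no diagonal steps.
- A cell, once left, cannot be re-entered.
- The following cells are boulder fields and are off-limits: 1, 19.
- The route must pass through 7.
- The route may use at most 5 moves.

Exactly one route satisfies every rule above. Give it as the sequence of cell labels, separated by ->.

The 5-move cap with required stops at 7 leaves no slack for detours.
Route from 4: 2× left (reaching 2), down to 7, 2× right (reaching 9) — 5 moves in all.
Check: all required cells visited; 5 ≤ 5 moves.

4 -> 3 -> 2 -> 7 -> 8 -> 9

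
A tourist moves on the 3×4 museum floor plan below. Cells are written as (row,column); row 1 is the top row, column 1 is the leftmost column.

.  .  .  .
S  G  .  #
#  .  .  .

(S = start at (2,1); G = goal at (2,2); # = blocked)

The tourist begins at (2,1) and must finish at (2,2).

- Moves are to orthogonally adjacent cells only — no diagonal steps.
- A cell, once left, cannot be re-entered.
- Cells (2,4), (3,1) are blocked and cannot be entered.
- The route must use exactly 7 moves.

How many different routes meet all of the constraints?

1

Need simple routes of exactly 7 moves from (2,1) to (2,2) (Manhattan distance 1, so 3 moves are spent on a detour and 3 undoing it).
Enumerating: (2,1) (1,1) (1,2) (1,3) (2,3) (3,3) (3,2) (2,2).
That gives 1 route.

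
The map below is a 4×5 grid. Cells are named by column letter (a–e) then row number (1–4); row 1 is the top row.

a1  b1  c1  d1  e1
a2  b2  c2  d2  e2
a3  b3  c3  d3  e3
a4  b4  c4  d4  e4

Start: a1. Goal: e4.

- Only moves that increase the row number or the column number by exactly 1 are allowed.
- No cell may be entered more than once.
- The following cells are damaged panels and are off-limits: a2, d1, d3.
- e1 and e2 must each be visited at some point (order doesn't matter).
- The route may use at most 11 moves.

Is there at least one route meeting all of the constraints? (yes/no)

no

Right/down moves force the required cells to be taken in the order e1, e2. Every right/down route from a1 to e1 runs into a blocked cell, so that leg cannot be completed.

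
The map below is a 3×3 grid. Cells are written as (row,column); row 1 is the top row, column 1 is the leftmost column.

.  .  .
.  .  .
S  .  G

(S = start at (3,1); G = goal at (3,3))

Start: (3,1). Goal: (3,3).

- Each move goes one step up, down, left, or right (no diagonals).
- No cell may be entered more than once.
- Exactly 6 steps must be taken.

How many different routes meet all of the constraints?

5

Need simple routes of exactly 6 moves from (3,1) to (3,3) (Manhattan distance 2, so 2 moves are spent on a detour and 2 undoing it).
Enumerating: (3,1) (2,1) (1,1) (1,2) (2,2) (3,2) (3,3) | (3,1) (2,1) (1,1) (1,2) (2,2) (2,3) (3,3) | (3,1) (2,1) (1,1) (1,2) (1,3) (2,3) (3,3) | (3,1) (2,1) (2,2) (1,2) (1,3) (2,3) (3,3) | (3,1) (3,2) (2,2) (1,2) (1,3) (2,3) (3,3).
That gives 5 routes.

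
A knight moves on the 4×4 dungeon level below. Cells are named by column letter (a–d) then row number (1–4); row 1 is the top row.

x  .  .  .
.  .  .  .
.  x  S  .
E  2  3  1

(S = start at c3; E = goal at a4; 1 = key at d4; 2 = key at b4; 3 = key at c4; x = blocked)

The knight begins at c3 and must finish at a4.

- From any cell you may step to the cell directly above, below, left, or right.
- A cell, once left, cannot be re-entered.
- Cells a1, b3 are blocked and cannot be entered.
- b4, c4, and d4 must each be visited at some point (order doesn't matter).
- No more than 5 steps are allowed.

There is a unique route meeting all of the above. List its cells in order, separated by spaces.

c3 d3 d4 c4 b4 a4

The budget equals the shortest possible length, so every move has to be on a shortest route through the required cells.
Route from c3: right 1 to d3, down 1 to d4, left 3 to a4 — 5 moves in all.
Check: all required cells visited; 5 ≤ 5 moves.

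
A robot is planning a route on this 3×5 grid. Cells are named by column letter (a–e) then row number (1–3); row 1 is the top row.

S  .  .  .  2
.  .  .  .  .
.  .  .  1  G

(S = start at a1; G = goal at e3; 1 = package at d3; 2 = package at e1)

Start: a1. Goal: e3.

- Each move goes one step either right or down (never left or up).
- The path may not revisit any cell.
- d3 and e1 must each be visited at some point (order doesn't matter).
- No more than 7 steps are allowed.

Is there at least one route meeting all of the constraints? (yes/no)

d3 is below but to the left of e1: going e1 → d3 would need a leftward move and d3 → e1 an upward move, so no right/down-only route can visit both required cells.

no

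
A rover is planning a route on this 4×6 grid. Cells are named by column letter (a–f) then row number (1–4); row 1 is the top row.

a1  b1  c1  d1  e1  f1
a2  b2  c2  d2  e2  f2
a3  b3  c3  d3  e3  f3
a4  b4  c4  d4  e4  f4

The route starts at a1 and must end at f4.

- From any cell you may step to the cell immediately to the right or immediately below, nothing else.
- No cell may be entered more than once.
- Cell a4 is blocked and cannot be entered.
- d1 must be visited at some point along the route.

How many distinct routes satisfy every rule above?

A right/down-only route from a1 to f4 makes exactly 3 down-moves and 5 right-moves in some order.
With no other constraints that would be C(8,3) = 56 routes.
Split at d1 and multiply the segment counts (each segment already excludes blocked cells): a1→d1: 1; d1→f4: 10; product = 10.
That gives 10 routes.

10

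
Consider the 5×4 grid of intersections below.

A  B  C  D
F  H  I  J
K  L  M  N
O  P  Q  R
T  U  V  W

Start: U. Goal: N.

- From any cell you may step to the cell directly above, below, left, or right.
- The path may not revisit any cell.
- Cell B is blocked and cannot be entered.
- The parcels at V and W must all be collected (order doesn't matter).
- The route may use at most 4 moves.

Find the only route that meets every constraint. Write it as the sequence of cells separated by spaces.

U V W R N

Any route must reach V and W and still end at N within 4 moves, so the order of the required stops is forced.
Route from U: right 2 to W, up 2 to N — 4 moves in all.
Check: all required cells visited; 4 ≤ 4 moves.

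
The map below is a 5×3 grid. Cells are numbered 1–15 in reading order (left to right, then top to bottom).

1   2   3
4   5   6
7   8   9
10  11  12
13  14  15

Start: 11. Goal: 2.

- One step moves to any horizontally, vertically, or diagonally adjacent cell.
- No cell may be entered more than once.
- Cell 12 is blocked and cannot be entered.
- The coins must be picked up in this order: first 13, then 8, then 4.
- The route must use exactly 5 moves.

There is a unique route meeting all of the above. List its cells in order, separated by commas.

The waypoints must appear in the order 13, 8, 4, with no cell reused.
Route from 11: down-left 1 to 13, up 1 to 10, up-right 1 to 8, up-left 1 to 4, up-right 1 to 2 — 5 moves in all.
Check: order respected (13 at step 1, 8 at step 3, 4 at step 4); 5 moves as required.

11, 13, 10, 8, 4, 2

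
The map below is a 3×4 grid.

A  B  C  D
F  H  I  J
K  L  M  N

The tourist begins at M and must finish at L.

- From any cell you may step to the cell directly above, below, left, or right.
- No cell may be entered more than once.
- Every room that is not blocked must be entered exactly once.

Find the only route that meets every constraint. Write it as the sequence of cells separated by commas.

M, N, J, D, C, I, H, B, A, F, K, L

Need to visit all 12 open cells exactly once, starting at M and ending at L.
Cell D has only two open neighbours (J and C), so the path must pass straight through it: one of those is the cell it's entered from and the other is where it exits.
Route from M: right 1 to N, up 2 to D, left 1 to C, down 1 to I, left 1 to H, up 1 to B, left 1 to A, down 2 to K, right 1 to L — 11 moves in all.
Check: all 12 open cells covered.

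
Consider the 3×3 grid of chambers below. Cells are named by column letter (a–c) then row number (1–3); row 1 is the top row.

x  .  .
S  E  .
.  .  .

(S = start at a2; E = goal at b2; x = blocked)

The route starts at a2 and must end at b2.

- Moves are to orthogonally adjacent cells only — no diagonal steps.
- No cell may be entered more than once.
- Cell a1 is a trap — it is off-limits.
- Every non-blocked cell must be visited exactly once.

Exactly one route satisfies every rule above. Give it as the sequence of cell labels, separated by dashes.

a2 - a3 - b3 - c3 - c2 - c1 - b1 - b2

Need to visit all 8 open cells exactly once, starting at a2 and ending at b2.
Cell c1 has only two open neighbours (c2 and b1), so the path must pass straight through it: one of those is the cell it's entered from and the other is where it exits.
Route from a2: down to a3, 2× right (reaching c3), 2× up (reaching c1), left to b1, down to b2 — 7 moves in all.
Check: all 8 open cells covered.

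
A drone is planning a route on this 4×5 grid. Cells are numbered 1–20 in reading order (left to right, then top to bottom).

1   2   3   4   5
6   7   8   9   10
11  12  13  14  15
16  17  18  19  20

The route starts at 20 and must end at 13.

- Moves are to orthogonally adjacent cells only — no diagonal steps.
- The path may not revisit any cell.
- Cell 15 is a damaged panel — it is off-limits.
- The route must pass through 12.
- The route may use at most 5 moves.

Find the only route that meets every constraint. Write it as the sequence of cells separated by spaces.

20 19 18 17 12 13

Any route must reach 12 and still end at 13 within 5 moves, so the order of the required stops is forced.
Route from 20: left 3 to 17, up 1 to 12, right 1 to 13 — 5 moves in all.
Check: all required cells visited; 5 ≤ 5 moves.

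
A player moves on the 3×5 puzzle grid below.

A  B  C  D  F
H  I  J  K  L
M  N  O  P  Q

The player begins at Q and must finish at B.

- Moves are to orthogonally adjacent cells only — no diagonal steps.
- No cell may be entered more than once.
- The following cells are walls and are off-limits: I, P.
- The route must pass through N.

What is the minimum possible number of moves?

Any route passes through N somewhere between Q and B. Summing Manhattan distances along the two legs (Q → N → B) gives a lower bound of 3 + 2 = 5 moves.
That bound ignores the blocked cells. Measuring each leg by the fewest moves that actually steer around them (Q→N: 5; N→B: 4) raises the lower bound to 9.
A route of 9 moves exists: Q → L → K → J → O → N → M → H → A → B.
Since 9 matches that lower bound, it is optimal.

9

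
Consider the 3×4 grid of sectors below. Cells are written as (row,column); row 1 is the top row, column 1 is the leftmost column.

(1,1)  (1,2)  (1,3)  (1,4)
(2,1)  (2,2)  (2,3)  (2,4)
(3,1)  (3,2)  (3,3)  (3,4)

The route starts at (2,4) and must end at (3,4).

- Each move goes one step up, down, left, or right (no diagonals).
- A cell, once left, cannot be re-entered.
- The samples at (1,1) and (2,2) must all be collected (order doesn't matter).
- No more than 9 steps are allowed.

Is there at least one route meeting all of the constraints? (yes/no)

yes

One route that works: (2,4) → (1,4) → (1,3) → (1,2) → (1,1) → (2,1) → (2,2) → (3,2) → (3,3) → (3,4).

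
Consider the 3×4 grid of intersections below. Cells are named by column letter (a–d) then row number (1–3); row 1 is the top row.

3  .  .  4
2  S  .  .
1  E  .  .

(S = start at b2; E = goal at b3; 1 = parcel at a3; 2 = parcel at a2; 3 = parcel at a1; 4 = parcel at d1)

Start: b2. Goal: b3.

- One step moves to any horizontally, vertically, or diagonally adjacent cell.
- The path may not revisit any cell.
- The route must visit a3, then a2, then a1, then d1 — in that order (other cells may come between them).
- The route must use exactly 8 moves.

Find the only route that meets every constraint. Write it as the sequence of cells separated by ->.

The waypoints must appear in the order a3, a2, a1, d1, with no cell reused.
Route from b2: down-left to a3, 2× up (reaching a1), 3× right (reaching d1), 2× down-left (reaching b3) — 8 moves in all.
Check: order respected (1 at step 1, 2 at step 2, 3 at step 3, 4 at step 6); 8 moves as required.

b2 -> a3 -> a2 -> a1 -> b1 -> c1 -> d1 -> c2 -> b3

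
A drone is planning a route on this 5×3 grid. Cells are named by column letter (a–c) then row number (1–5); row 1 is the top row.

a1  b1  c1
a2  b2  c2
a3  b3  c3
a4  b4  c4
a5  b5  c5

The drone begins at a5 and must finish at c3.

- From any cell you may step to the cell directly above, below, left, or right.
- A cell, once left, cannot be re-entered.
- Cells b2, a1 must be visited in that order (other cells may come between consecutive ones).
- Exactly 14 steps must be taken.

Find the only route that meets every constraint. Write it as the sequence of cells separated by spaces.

The waypoints must appear in the order b2, a1, with no cell reused.
Route from a5: 2× right (reaching c5), up to c4, 2× left (reaching a4), up to a3, right to b3, up to b2, left to a2, up to a1, 2× right (reaching c1), 2× down (reaching c3) — 14 moves in all.
Check: order respected (b2 at step 8, a1 at step 10); 14 moves as required.

a5 b5 c5 c4 b4 a4 a3 b3 b2 a2 a1 b1 c1 c2 c3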